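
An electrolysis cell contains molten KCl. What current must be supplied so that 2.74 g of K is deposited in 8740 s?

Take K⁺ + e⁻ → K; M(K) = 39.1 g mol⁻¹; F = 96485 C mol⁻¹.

n(K) = 2.74 / 39.1 = 0.07008 mol.
n(e⁻) = 1 × 0.07008 = 0.07008 mol.
Q = n(e⁻)·F = 0.07008 × 96485 = 6761 C.
I = Q/t = 6761 / 8740.0 s = 0.774 A.

0.774 A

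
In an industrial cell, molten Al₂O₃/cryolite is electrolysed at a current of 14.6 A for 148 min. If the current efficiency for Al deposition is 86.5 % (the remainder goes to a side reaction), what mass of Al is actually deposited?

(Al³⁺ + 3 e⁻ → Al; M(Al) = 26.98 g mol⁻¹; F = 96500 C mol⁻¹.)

Q = I·t = 14.60 × 8880.0 = 129600 C.
n(e⁻) = 129600/96500 = 1.344 mol; theoretically n(Al) = 1.344/3 = 0.4478 mol, m_theo = 12.08 g.
At 86.5 % efficiency, m_actual = 0.865 × 12.08 = 10.5 g.

10.5 g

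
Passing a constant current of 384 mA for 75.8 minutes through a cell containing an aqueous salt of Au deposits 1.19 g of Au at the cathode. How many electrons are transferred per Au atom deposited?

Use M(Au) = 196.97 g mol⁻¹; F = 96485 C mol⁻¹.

3

Q = I·t = 0.3840 A × 4548.0 s = 1746 C, so n(e⁻) = 1746/96485 = 0.01810 mol.
n(Au) deposited = 1.19 / 196.97 = 0.006042 mol.
Electrons per atom = n(e⁻)/n(Au) = 0.01810 / 0.006042 = 3.00 ≈ 3, so the ion is Au³⁺.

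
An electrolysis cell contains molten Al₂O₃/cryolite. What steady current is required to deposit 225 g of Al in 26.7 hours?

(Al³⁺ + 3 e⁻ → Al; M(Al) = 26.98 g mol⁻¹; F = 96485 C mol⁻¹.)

25.1 A

n(Al) = 225 / 26.98 = 8.340 mol.
n(e⁻) = 3 × 8.340 = 25.02 mol.
Q = n(e⁻)·F = 25.02 × 96485 = 2414000 C.
I = Q/t = 2414000 / 96120 s = 25.1 A.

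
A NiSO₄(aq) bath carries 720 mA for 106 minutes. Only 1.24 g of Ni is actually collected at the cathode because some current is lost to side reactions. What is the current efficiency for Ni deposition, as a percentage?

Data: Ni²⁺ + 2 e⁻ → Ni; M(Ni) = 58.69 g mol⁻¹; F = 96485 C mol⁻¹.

Q = I·t = 0.7200 × 6360.0 = 4579 C; n(e⁻) = 4579/96485 = 0.04746 mol.
Theoretical n(Ni) = n(e⁻)/2 = 0.02373 mol, i.e. m_theo = 0.02373 × 58.69 = 1.393 g.
Efficiency = m_actual / m_theo = 1.24 / 1.393 = 89.0 %.

89.0 %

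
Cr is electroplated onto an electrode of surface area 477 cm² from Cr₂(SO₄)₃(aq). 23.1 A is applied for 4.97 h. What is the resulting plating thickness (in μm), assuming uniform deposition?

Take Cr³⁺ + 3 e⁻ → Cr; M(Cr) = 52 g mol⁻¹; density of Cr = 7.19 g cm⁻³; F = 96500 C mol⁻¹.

216 μm

Q = I·t = 23.10 × 17892 = 413300 C; n(e⁻) = 4.283 mol.
n(Cr) = n(e⁻)/3 = 1.428 mol, so m = 1.428 × 52 = 74.24 g.
Volume = m/ρ = 74.24 / 7.19 = 10.33 cm³.
Thickness = V/A = 10.33 / 477 = 0.0216 cm = 216 μm.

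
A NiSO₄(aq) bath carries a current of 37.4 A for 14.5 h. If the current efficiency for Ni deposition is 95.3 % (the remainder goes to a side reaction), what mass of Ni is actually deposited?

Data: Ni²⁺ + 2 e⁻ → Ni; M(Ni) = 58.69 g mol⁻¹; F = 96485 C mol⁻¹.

Q = I·t = 37.40 × 52200 = 1952000 C.
n(e⁻) = 1952000/96485 = 20.23 mol; theoretically n(Ni) = 20.23/2 = 10.12 mol, m_theo = 593.8 g.
At 95.3 % efficiency, m_actual = 0.953 × 593.8 = 566 g.

566 g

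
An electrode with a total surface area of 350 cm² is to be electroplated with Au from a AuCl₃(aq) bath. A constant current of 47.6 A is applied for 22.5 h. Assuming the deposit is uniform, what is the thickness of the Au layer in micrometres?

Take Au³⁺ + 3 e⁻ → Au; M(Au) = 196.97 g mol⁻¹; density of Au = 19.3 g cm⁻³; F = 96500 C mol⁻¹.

3880 μm

Q = I·t = 47.60 × 81000 = 3856000 C; n(e⁻) = 39.95 mol.
n(Au) = n(e⁻)/3 = 13.32 mol, so m = 13.32 × 196.97 = 2623 g.
Volume = m/ρ = 2623 / 19.3 = 135.9 cm³.
Thickness = V/A = 135.9 / 350 = 0.388 cm = 3880 μm.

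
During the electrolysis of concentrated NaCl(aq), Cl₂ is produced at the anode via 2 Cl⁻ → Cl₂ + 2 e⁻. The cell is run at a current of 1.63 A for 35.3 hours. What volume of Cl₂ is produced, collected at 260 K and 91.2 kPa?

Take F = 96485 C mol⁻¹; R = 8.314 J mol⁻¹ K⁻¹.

25.4 L

Q = I·t = 1.630 A × 127080 s = 207100 C.
n(e⁻) = Q/F = 207100 / 96485 = 2.147 mol.
2 electrons are transferred per Cl₂ molecule, so n(Cl₂) = 2.147 / 2 = 1.073 mol.
V = nRT/P = (1.073 × 8.314 × 260) / (91.2 × 10³ Pa) = 0.0254 m³ = 25.4 L.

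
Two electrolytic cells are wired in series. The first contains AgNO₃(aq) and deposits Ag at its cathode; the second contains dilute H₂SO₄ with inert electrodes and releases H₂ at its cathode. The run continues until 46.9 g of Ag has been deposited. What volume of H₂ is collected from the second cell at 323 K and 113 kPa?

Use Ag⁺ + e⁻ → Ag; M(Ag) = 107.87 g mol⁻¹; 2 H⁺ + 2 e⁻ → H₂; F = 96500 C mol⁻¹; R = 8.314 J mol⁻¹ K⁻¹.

5.17 L

n(Ag) = 46.9 / 107.87 = 0.4348 mol, so n(e⁻) = 1 × 0.4348 = 0.4348 mol.
The cells are in series, so the same 0.4348 mol of electrons passes through the second cell.
2 H⁺ + 2 e⁻ → H₂ — 2 mol e⁻ per mol H₂, so n(H₂) = 0.4348/2 = 0.2174 mol.
V = nRT/P = (0.2174 × 8.314 × 323) / (113 × 10³) = 0.00517 m³ = 5.17 L.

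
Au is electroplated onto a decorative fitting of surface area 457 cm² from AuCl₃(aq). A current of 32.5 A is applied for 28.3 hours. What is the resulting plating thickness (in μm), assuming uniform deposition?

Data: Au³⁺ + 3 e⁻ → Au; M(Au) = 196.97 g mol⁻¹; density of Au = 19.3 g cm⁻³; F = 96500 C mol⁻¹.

2550 μm

Q = I·t = 32.50 × 101880 = 3311000 C; n(e⁻) = 34.31 mol.
n(Au) = n(e⁻)/3 = 11.44 mol, so m = 11.44 × 196.97 = 2253 g.
Volume = m/ρ = 2253 / 19.3 = 116.7 cm³.
Thickness = V/A = 116.7 / 457 = 0.255 cm = 2550 μm.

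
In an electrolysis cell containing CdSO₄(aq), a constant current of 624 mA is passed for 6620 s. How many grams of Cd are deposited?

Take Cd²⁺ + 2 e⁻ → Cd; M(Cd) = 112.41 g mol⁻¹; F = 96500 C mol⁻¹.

2.41 g

Q = I·t = 0.6240 A × 6620.0 s = 4131 C.
n(e⁻) = Q/F = 4131 / 96500 = 0.04281 mol.
Cd²⁺ + 2 e⁻ → Cd, so n(Cd) = n(e⁻)/2 = 0.02140 mol.
m = n·M = 0.02140 × 112.41 = 2.41 g.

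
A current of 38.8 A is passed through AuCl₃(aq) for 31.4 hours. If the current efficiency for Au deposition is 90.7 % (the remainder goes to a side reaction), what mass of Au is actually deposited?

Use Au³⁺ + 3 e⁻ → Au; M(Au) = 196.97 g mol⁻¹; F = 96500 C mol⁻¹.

2710 g

Q = I·t = 38.80 × 113040 = 4386000 C.
n(e⁻) = 4386000/96500 = 45.45 mol; theoretically n(Au) = 45.45/3 = 15.15 mol, m_theo = 2984 g.
At 90.7 % efficiency, m_actual = 0.907 × 2984 = 2710 g.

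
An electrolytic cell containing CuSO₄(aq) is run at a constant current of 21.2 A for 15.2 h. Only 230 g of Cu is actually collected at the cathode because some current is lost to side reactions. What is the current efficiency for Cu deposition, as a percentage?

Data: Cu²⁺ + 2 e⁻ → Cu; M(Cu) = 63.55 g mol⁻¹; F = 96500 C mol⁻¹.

Q = I·t = 21.20 × 54720 = 1160000 C; n(e⁻) = 1160000/96500 = 12.02 mol.
Theoretical n(Cu) = n(e⁻)/2 = 6.011 mol, i.e. m_theo = 6.011 × 63.55 = 382.0 g.
Efficiency = m_actual / m_theo = 230 / 382.0 = 60.2 %.

60.2 %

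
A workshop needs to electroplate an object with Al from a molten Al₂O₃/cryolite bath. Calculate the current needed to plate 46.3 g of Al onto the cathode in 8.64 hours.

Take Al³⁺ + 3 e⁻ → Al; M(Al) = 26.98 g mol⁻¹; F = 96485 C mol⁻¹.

n(Al) = 46.3 / 26.98 = 1.716 mol.
n(e⁻) = 3 × 1.716 = 5.148 mol.
Q = n(e⁻)·F = 5.148 × 96485 = 496700 C.
I = Q/t = 496700 / 31104 s = 16.0 A.

16.0 A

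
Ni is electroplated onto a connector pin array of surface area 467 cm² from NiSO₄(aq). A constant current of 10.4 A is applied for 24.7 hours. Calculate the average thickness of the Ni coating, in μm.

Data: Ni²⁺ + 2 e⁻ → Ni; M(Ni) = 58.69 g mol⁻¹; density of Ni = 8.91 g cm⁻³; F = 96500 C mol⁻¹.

676 μm

Q = I·t = 10.40 × 88920 = 924800 C; n(e⁻) = 9.583 mol.
n(Ni) = n(e⁻)/2 = 4.792 mol, so m = 4.792 × 58.69 = 281.2 g.
Volume = m/ρ = 281.2 / 8.91 = 31.56 cm³.
Thickness = V/A = 31.56 / 467 = 0.0676 cm = 676 μm.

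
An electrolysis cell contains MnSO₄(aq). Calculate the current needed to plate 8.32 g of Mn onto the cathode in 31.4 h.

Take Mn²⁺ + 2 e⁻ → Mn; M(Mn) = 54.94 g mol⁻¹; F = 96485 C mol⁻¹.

0.259 A

n(Mn) = 8.32 / 54.94 = 0.1514 mol.
n(e⁻) = 2 × 0.1514 = 0.3029 mol.
Q = n(e⁻)·F = 0.3029 × 96485 = 29220 C.
I = Q/t = 29220 / 113040 s = 0.259 A.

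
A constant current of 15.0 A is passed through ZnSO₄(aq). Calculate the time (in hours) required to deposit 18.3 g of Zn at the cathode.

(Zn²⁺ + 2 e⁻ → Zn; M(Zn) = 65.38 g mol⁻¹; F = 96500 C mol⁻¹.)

1.00 h

n(Zn) = m/M = 18.3 / 65.38 = 0.2799 mol.
Each Zn atom requires 2 electrons, so n(e⁻) = 2 × 0.2799 = 0.5598 mol.
Q = n(e⁻)·F = 0.5598 × 96500 = 54020 C.
t = Q/I = 54020 / 15.00 A = 3601 s = 1.00 h.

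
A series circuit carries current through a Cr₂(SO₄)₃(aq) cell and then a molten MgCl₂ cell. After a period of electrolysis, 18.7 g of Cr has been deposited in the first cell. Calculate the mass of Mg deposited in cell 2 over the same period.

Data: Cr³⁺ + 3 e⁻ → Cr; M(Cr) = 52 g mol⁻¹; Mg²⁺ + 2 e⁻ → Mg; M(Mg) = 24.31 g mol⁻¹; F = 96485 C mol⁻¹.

13.1 g

n(Cr) = 18.7 / 52 = 0.3596 mol.
Since Cr³⁺ + 3 e⁻ → Cr, n(e⁻) passed = 3 × 0.3596 = 1.079 mol.
Cells in series carry the same charge, so the same 1.079 mol of electrons passes through cell 2.
Mg²⁺ + 2 e⁻ → Mg, so n(Mg) = 1.079 / 2 = 0.5394 mol.
m(Mg) = 0.5394 × 24.31 = 13.1 g.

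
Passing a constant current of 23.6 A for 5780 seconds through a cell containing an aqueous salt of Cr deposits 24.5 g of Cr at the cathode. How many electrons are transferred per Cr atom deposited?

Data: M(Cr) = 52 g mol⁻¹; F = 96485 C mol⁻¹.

3

Q = I·t = 23.60 A × 5780.0 s = 136400 C, so n(e⁻) = 136400/96485 = 1.414 mol.
n(Cr) deposited = 24.5 / 52 = 0.4712 mol.
Electrons per atom = n(e⁻)/n(Cr) = 1.414 / 0.4712 = 3.00 ≈ 3, so the ion is Cr³⁺.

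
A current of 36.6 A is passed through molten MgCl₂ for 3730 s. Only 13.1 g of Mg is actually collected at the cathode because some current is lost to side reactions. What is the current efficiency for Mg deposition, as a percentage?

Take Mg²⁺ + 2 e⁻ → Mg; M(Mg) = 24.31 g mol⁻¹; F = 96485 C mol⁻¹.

Q = I·t = 36.60 × 3730.0 = 136500 C; n(e⁻) = 136500/96485 = 1.415 mol.
Theoretical n(Mg) = n(e⁻)/2 = 0.7075 mol, i.e. m_theo = 0.7075 × 24.31 = 17.20 g.
Efficiency = m_actual / m_theo = 13.1 / 17.20 = 76.2 %.

76.2 %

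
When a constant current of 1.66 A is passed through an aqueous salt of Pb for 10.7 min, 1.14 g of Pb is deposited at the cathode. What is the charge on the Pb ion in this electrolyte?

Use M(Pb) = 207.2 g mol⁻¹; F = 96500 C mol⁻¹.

Q = I·t = 1.660 A × 642.00 s = 1066 C, so n(e⁻) = 1066/96500 = 0.01104 mol.
n(Pb) deposited = 1.14 / 207.2 = 0.005502 mol.
Electrons per atom = n(e⁻)/n(Pb) = 0.01104 / 0.005502 = 2.01 ≈ 2, so the ion is Pb²⁺.

+2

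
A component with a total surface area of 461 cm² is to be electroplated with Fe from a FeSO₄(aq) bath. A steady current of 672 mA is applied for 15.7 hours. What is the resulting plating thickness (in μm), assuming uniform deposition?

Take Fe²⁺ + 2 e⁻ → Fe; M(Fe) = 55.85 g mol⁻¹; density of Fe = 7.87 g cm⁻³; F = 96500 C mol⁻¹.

30.3 μm

Q = I·t = 0.6720 × 56520 = 37980 C; n(e⁻) = 0.3936 mol.
n(Fe) = n(e⁻)/2 = 0.1968 mol, so m = 0.1968 × 55.85 = 10.99 g.
Volume = m/ρ = 10.99 / 7.87 = 1.397 cm³.
Thickness = V/A = 1.397 / 461 = 0.00303 cm = 30.3 μm.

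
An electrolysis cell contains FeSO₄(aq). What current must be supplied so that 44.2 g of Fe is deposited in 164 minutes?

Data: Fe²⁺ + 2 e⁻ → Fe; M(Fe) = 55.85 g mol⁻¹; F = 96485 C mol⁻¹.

15.5 A

n(Fe) = 44.2 / 55.85 = 0.7914 mol.
n(e⁻) = 2 × 0.7914 = 1.583 mol.
Q = n(e⁻)·F = 1.583 × 96485 = 152700 C.
I = Q/t = 152700 / 9840.0 s = 15.5 A.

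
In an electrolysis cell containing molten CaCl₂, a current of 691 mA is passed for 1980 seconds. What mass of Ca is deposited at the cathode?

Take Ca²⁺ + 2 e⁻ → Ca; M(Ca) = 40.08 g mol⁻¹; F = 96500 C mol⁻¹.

0.284 g

Q = I·t = 0.6910 A × 1980.0 s = 1368 C.
n(e⁻) = Q/F = 1368 / 96500 = 0.01418 mol.
Ca²⁺ + 2 e⁻ → Ca, so n(Ca) = n(e⁻)/2 = 0.007089 mol.
m = n·M = 0.007089 × 40.08 = 0.284 g.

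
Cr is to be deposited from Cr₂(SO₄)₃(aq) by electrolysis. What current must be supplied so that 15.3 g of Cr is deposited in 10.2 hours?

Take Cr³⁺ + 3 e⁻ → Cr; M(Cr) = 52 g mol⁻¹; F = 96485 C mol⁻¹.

n(Cr) = 15.3 / 52 = 0.2942 mol.
n(e⁻) = 3 × 0.2942 = 0.8827 mol.
Q = n(e⁻)·F = 0.8827 × 96485 = 85170 C.
I = Q/t = 85170 / 36720 s = 2.32 A.

2.32 A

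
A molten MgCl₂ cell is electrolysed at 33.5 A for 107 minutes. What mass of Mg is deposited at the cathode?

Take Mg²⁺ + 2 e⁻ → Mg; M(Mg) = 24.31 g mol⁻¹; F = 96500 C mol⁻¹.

27.1 g

Q = I·t = 33.50 A × 6420.0 s = 215100 C.
n(e⁻) = Q/F = 215100 / 96500 = 2.229 mol.
Mg²⁺ + 2 e⁻ → Mg, so n(Mg) = n(e⁻)/2 = 1.114 mol.
m = n·M = 1.114 × 24.31 = 27.1 g.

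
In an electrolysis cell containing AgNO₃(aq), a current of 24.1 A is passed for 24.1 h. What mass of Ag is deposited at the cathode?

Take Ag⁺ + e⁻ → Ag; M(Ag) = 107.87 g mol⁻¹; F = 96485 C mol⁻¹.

Q = I·t = 24.10 A × 86760 s = 2091000 C.
n(e⁻) = Q/F = 2091000 / 96485 = 21.67 mol.
Ag⁺ + e⁻ → Ag, so n(Ag) = n(e⁻)/1 = 21.67 mol.
m = n·M = 21.67 × 107.87 = 2340 g.

2340 g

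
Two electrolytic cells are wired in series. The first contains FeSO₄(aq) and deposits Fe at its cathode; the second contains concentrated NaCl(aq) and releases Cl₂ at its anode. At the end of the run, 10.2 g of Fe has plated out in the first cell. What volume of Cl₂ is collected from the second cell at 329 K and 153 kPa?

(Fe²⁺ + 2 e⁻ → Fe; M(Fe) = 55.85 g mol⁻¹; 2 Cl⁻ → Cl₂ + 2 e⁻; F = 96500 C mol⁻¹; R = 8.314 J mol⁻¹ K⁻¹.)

n(Fe) = 10.2 / 55.85 = 0.1826 mol, so n(e⁻) = 2 × 0.1826 = 0.3653 mol.
The cells are in series, so the same 0.3653 mol of electrons passes through the second cell.
2 Cl⁻ → Cl₂ + 2 e⁻ — 2 mol e⁻ per mol Cl₂, so n(Cl₂) = 0.3653/2 = 0.1826 mol.
V = nRT/P = (0.1826 × 8.314 × 329) / (153 × 10³) = 0.00327 m³ = 3.27 L.

3.27 L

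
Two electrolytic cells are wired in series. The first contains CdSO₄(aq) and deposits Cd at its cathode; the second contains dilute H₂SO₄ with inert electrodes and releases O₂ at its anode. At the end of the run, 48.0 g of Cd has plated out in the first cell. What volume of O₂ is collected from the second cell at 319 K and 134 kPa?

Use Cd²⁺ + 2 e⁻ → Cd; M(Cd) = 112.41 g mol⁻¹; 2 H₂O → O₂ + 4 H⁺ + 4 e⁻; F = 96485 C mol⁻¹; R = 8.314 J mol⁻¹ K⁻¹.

4.23 L

n(Cd) = 48.0 / 112.41 = 0.4270 mol, so n(e⁻) = 2 × 0.4270 = 0.8540 mol.
The cells are in series, so the same 0.8540 mol of electrons passes through the second cell.
2 H₂O → O₂ + 4 H⁺ + 4 e⁻ — 4 mol e⁻ per mol O₂, so n(O₂) = 0.8540/4 = 0.2135 mol.
V = nRT/P = (0.2135 × 8.314 × 319) / (134 × 10³) = 0.00423 m³ = 4.23 L.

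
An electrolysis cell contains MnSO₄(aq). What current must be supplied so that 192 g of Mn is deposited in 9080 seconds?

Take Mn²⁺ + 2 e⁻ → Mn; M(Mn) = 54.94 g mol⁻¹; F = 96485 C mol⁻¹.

n(Mn) = 192 / 54.94 = 3.495 mol.
n(e⁻) = 2 × 3.495 = 6.989 mol.
Q = n(e⁻)·F = 6.989 × 96485 = 674400 C.
I = Q/t = 674400 / 9080.0 s = 74.3 A.

74.3 A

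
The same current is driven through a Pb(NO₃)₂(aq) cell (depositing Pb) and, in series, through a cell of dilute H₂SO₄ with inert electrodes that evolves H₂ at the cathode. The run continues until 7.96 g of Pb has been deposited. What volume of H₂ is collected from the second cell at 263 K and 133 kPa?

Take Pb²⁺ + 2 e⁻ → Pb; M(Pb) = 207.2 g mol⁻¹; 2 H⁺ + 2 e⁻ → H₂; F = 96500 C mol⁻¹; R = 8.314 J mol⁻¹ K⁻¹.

0.632 L

n(Pb) = 7.96 / 207.2 = 0.03842 mol, so n(e⁻) = 2 × 0.03842 = 0.07683 mol.
The cells are in series, so the same 0.07683 mol of electrons passes through the second cell.
2 H⁺ + 2 e⁻ → H₂ — 2 mol e⁻ per mol H₂, so n(H₂) = 0.07683/2 = 0.03842 mol.
V = nRT/P = (0.03842 × 8.314 × 263) / (133 × 10³) = 6.32 × 10⁻⁴ m³ = 0.632 L.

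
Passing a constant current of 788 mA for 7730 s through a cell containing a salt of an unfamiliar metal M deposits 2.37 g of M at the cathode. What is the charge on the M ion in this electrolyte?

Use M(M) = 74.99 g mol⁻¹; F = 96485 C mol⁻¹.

Q = I·t = 0.7880 A × 7730.0 s = 6091 C, so n(e⁻) = 6091/96485 = 0.06313 mol.
n(M) deposited = 2.37 / 74.99 = 0.03160 mol.
Electrons per atom = n(e⁻)/n(M) = 0.06313 / 0.03160 = 2.00 ≈ 2, so the ion is M²⁺.

+2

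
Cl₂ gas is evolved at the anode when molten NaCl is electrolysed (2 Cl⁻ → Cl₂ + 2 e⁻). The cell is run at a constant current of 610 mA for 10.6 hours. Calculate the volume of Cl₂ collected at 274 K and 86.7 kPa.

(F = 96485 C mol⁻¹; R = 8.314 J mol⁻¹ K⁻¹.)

Q = I·t = 0.6100 A × 38160 s = 23280 C.
n(e⁻) = Q/F = 23280 / 96485 = 0.2413 mol.
2 electrons are transferred per Cl₂ molecule, so n(Cl₂) = 0.2413 / 2 = 0.1206 mol.
V = nRT/P = (0.1206 × 8.314 × 274) / (86.7 × 10³ Pa) = 0.00317 m³ = 3.17 L.

3.17 L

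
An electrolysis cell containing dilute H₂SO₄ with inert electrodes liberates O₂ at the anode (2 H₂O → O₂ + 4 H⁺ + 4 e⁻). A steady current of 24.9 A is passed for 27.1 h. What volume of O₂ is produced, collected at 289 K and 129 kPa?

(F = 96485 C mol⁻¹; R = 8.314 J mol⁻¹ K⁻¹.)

Q = I·t = 24.90 A × 97560 s = 2429000 C.
n(e⁻) = Q/F = 2429000 / 96485 = 25.18 mol.
4 electrons are transferred per O₂ molecule, so n(O₂) = 25.18 / 4 = 6.294 mol.
V = nRT/P = (6.294 × 8.314 × 289) / (129 × 10³ Pa) = 0.117 m³ = 117 L.

117 L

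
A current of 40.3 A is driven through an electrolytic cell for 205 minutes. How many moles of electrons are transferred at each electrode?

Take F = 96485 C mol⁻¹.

5.14 mol

Q = I·t = 40.30 A × 12300 s = 495700 C.
n(e⁻) = Q/F = 495700 / 96485 = 5.14 mol.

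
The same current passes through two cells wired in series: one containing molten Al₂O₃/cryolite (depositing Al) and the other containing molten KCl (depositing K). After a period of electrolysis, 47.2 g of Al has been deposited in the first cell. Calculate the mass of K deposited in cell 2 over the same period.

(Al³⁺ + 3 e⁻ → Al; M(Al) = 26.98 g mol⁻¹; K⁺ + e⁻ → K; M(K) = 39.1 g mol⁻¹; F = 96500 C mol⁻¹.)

n(Al) = 47.2 / 26.98 = 1.749 mol.
Since Al³⁺ + 3 e⁻ → Al, n(e⁻) passed = 3 × 1.749 = 5.248 mol.
Cells in series carry the same charge, so the same 5.248 mol of electrons passes through cell 2.
K⁺ + e⁻ → K, so n(K) = 5.248 / 1 = 5.248 mol.
m(K) = 5.248 × 39.1 = 205 g.

205 g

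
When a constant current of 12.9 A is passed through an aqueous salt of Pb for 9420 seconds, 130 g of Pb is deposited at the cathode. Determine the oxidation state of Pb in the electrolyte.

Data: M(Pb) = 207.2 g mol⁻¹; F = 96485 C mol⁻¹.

+2

Q = I·t = 12.90 A × 9420.0 s = 121500 C, so n(e⁻) = 121500/96485 = 1.259 mol.
n(Pb) deposited = 130 / 207.2 = 0.6274 mol.
Electrons per atom = n(e⁻)/n(Pb) = 1.259 / 0.6274 = 2.01 ≈ 2, so the ion is Pb²⁺.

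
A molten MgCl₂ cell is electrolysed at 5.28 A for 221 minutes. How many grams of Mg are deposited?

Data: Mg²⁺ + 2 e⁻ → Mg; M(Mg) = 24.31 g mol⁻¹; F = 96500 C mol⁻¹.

8.82 g

Q = I·t = 5.280 A × 13260 s = 70010 C.
n(e⁻) = Q/F = 70010 / 96500 = 0.7255 mol.
Mg²⁺ + 2 e⁻ → Mg, so n(Mg) = n(e⁻)/2 = 0.3628 mol.
m = n·M = 0.3628 × 24.31 = 8.82 g.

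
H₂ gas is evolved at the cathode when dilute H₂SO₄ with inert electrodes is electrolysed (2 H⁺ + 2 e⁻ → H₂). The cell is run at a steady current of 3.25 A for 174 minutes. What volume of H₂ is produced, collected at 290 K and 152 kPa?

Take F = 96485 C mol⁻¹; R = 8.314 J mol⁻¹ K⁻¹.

2.79 L

Q = I·t = 3.250 A × 10440 s = 33930 C.
n(e⁻) = Q/F = 33930 / 96485 = 0.3517 mol.
2 electrons are transferred per H₂ molecule, so n(H₂) = 0.3517 / 2 = 0.1758 mol.
V = nRT/P = (0.1758 × 8.314 × 290) / (152 × 10³ Pa) = 0.00279 m³ = 2.79 L.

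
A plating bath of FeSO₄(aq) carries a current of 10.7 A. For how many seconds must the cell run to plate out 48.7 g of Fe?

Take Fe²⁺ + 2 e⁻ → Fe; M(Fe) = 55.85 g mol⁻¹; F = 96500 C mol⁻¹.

15700 s

n(Fe) = m/M = 48.7 / 55.85 = 0.8720 mol.
Each Fe atom requires 2 electrons, so n(e⁻) = 2 × 0.8720 = 1.744 mol.
Q = n(e⁻)·F = 1.744 × 96500 = 168300 C.
t = Q/I = 168300 / 10.70 A = 15730 s.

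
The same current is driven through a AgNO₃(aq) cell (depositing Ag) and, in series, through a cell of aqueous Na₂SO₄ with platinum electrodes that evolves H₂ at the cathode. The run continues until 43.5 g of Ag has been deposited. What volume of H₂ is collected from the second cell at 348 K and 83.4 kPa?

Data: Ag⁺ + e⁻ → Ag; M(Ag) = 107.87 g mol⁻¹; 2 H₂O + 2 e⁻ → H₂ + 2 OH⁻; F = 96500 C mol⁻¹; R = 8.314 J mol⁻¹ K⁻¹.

6.99 L

n(Ag) = 43.5 / 107.87 = 0.4033 mol, so n(e⁻) = 1 × 0.4033 = 0.4033 mol.
The cells are in series, so the same 0.4033 mol of electrons passes through the second cell.
2 H₂O + 2 e⁻ → H₂ + 2 OH⁻ — 2 mol e⁻ per mol H₂, so n(H₂) = 0.4033/2 = 0.2016 mol.
V = nRT/P = (0.2016 × 8.314 × 348) / (83.4 × 10³) = 0.00699 m³ = 6.99 L.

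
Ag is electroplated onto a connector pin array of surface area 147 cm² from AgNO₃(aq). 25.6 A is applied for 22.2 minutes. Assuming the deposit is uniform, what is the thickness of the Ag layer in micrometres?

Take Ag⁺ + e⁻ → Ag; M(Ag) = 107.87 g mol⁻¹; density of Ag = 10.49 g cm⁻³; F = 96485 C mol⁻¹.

247 μm

Q = I·t = 25.60 × 1332.0 = 34100 C; n(e⁻) = 0.3534 mol.
n(Ag) = n(e⁻)/1 = 0.3534 mol, so m = 0.3534 × 107.87 = 38.12 g.
Volume = m/ρ = 38.12 / 10.49 = 3.634 cm³.
Thickness = V/A = 3.634 / 147 = 0.0247 cm = 247 μm.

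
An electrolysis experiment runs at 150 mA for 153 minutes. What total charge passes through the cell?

Q = I·t = 0.1500 A × 9180.0 s = 1380 C.

1380 C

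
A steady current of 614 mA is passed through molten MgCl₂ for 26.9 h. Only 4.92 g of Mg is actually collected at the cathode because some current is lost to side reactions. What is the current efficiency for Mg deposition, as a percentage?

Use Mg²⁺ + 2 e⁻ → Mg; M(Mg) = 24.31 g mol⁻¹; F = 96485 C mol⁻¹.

Q = I·t = 0.6140 × 96840 = 59460 C; n(e⁻) = 59460/96485 = 0.6163 mol.
Theoretical n(Mg) = n(e⁻)/2 = 0.3081 mol, i.e. m_theo = 0.3081 × 24.31 = 7.491 g.
Efficiency = m_actual / m_theo = 4.92 / 7.491 = 65.7 %.

65.7 %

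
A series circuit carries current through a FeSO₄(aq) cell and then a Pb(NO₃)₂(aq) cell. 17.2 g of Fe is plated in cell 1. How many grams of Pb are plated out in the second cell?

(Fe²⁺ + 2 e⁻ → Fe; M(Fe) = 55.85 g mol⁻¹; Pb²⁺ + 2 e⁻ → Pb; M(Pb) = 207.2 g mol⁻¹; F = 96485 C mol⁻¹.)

63.8 g

n(Fe) = 17.2 / 55.85 = 0.3080 mol.
Since Fe²⁺ + 2 e⁻ → Fe, n(e⁻) passed = 2 × 0.3080 = 0.6159 mol.
Cells in series carry the same charge, so the same 0.6159 mol of electrons passes through cell 2.
Pb²⁺ + 2 e⁻ → Pb, so n(Pb) = 0.6159 / 2 = 0.3080 mol.
m(Pb) = 0.3080 × 207.2 = 63.8 g.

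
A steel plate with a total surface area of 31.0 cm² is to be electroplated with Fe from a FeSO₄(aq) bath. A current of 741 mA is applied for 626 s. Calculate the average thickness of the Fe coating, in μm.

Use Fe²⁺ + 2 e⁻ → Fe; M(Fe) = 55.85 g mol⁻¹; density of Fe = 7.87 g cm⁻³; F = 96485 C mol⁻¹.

5.50 μm

Q = I·t = 0.7410 × 626.00 = 463.9 C; n(e⁻) = 0.004808 mol.
n(Fe) = n(e⁻)/2 = 0.002404 mol, so m = 0.002404 × 55.85 = 0.1343 g.
Volume = m/ρ = 0.1343 / 7.87 = 0.01706 cm³.
Thickness = V/A = 0.01706 / 31.0 = 5.50 × 10⁻⁴ cm = 5.50 μm.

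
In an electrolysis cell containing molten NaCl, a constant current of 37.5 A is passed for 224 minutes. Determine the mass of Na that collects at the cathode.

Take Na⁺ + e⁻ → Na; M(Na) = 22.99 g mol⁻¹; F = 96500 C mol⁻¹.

Q = I·t = 37.50 A × 13440 s = 504000 C.
n(e⁻) = Q/F = 504000 / 96500 = 5.223 mol.
Na⁺ + e⁻ → Na, so n(Na) = n(e⁻)/1 = 5.223 mol.
m = n·M = 5.223 × 22.99 = 120 g.

120 g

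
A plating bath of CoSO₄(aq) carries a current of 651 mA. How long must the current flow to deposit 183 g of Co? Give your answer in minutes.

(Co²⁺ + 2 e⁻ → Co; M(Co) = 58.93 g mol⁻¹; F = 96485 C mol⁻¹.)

n(Co) = m/M = 183 / 58.93 = 3.105 mol.
Each Co atom requires 2 electrons, so n(e⁻) = 2 × 3.105 = 6.211 mol.
Q = n(e⁻)·F = 6.211 × 96485 = 599200 C.
t = Q/I = 599200 / 0.6510 A = 920500 s = 15300 min.

15300 min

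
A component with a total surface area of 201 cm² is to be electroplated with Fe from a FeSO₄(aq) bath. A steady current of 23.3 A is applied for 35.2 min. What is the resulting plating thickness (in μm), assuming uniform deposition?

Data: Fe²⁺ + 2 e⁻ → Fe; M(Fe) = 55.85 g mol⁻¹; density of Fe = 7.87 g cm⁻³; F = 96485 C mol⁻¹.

90.0 μm

Q = I·t = 23.30 × 2112.0 = 49210 C; n(e⁻) = 0.5100 mol.
n(Fe) = n(e⁻)/2 = 0.2550 mol, so m = 0.2550 × 55.85 = 14.24 g.
Volume = m/ρ = 14.24 / 7.87 = 1.810 cm³.
Thickness = V/A = 1.810 / 201 = 0.00900 cm = 90.0 μm.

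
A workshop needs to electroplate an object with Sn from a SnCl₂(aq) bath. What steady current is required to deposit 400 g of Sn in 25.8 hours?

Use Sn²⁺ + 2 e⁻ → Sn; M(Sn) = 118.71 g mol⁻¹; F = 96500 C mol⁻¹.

n(Sn) = 400 / 118.71 = 3.370 mol.
n(e⁻) = 2 × 3.370 = 6.739 mol.
Q = n(e⁻)·F = 6.739 × 96500 = 650300 C.
I = Q/t = 650300 / 92880 s = 7.00 A.

7.00 A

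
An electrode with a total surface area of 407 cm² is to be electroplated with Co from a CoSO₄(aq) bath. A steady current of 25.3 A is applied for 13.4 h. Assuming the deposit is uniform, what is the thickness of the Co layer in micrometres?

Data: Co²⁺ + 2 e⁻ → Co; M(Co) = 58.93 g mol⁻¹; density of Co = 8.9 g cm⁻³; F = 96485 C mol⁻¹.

Q = I·t = 25.30 × 48240 = 1220000 C; n(e⁻) = 12.65 mol.
n(Co) = n(e⁻)/2 = 6.325 mol, so m = 6.325 × 58.93 = 372.7 g.
Volume = m/ρ = 372.7 / 8.9 = 41.88 cm³.
Thickness = V/A = 41.88 / 407 = 0.103 cm = 1030 μm.

1030 μm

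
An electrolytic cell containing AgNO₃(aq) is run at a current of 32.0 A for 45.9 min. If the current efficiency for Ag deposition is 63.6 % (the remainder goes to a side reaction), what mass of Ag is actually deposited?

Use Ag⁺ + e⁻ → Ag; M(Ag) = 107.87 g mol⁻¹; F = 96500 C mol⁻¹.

Q = I·t = 32.00 × 2754.0 = 88130 C.
n(e⁻) = 88130/96500 = 0.9132 mol; theoretically n(Ag) = 0.9132/1 = 0.9132 mol, m_theo = 98.51 g.
At 63.6 % efficiency, m_actual = 0.636 × 98.51 = 62.7 g.

62.7 g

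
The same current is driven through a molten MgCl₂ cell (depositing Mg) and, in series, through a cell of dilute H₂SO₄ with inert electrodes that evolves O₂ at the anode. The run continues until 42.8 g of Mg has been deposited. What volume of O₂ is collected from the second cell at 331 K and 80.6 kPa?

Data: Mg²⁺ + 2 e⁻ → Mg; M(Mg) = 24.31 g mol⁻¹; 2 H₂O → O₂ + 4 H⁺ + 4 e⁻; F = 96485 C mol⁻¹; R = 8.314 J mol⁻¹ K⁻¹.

n(Mg) = 42.8 / 24.31 = 1.761 mol, so n(e⁻) = 2 × 1.761 = 3.521 mol.
The cells are in series, so the same 3.521 mol of electrons passes through the second cell.
2 H₂O → O₂ + 4 H⁺ + 4 e⁻ — 4 mol e⁻ per mol O₂, so n(O₂) = 3.521/4 = 0.8803 mol.
V = nRT/P = (0.8803 × 8.314 × 331) / (80.6 × 10³) = 0.0301 m³ = 30.1 L.

30.1 L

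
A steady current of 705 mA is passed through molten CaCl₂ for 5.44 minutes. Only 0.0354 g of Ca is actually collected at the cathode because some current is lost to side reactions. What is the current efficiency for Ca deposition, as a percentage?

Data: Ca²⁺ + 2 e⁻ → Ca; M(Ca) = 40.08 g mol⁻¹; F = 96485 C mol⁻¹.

74.1 %

Q = I·t = 0.7050 × 326.40 = 230.1 C; n(e⁻) = 230.1/96485 = 0.002385 mol.
Theoretical n(Ca) = n(e⁻)/2 = 0.001192 mol, i.e. m_theo = 0.001192 × 40.08 = 0.04779 g.
Efficiency = m_actual / m_theo = 0.0354 / 0.04779 = 74.1 %.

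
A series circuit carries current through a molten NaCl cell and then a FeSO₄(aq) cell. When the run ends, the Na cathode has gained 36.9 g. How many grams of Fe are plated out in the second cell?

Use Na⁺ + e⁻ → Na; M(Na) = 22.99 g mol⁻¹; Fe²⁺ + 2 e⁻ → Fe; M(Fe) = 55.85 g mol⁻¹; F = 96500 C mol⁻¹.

44.8 g

n(Na) = 36.9 / 22.99 = 1.605 mol.
Since Na⁺ + e⁻ → Na, n(e⁻) passed = 1 × 1.605 = 1.605 mol.
Cells in series carry the same charge, so the same 1.605 mol of electrons passes through cell 2.
Fe²⁺ + 2 e⁻ → Fe, so n(Fe) = 1.605 / 2 = 0.8025 mol.
m(Fe) = 0.8025 × 55.85 = 44.8 g.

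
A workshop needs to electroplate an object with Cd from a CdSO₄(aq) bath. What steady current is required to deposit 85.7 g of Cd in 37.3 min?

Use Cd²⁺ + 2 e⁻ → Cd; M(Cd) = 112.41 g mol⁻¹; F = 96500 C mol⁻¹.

n(Cd) = 85.7 / 112.41 = 0.7624 mol.
n(e⁻) = 2 × 0.7624 = 1.525 mol.
Q = n(e⁻)·F = 1.525 × 96500 = 147100 C.
I = Q/t = 147100 / 2238.0 s = 65.7 A.

65.7 A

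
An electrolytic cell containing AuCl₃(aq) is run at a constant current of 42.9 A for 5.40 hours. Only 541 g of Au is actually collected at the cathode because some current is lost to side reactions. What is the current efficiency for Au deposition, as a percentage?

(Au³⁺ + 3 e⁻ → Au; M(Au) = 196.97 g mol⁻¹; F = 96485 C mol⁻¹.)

95.3 %

Q = I·t = 42.90 × 19440 = 834000 C; n(e⁻) = 834000/96485 = 8.644 mol.
Theoretical n(Au) = n(e⁻)/3 = 2.881 mol, i.e. m_theo = 2.881 × 196.97 = 567.5 g.
Efficiency = m_actual / m_theo = 541 / 567.5 = 95.3 %.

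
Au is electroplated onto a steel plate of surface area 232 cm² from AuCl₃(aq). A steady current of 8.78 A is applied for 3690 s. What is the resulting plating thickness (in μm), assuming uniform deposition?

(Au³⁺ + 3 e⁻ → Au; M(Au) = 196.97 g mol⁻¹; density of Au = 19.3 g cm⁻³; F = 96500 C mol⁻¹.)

Q = I·t = 8.780 × 3690.0 = 32400 C; n(e⁻) = 0.3357 mol.
n(Au) = n(e⁻)/3 = 0.1119 mol, so m = 0.1119 × 196.97 = 22.04 g.
Volume = m/ρ = 22.04 / 19.3 = 1.142 cm³.
Thickness = V/A = 1.142 / 232 = 0.00492 cm = 49.2 μm.

49.2 μm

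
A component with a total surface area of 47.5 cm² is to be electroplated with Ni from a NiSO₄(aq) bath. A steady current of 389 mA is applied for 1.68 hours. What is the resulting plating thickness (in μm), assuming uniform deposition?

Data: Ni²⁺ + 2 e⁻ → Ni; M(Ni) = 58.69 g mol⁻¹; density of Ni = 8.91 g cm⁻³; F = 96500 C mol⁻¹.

Q = I·t = 0.3890 × 6048.0 = 2353 C; n(e⁻) = 0.02438 mol.
n(Ni) = n(e⁻)/2 = 0.01219 mol, so m = 0.01219 × 58.69 = 0.7154 g.
Volume = m/ρ = 0.7154 / 8.91 = 0.08030 cm³.
Thickness = V/A = 0.08030 / 47.5 = 0.00169 cm = 16.9 μm.

16.9 μm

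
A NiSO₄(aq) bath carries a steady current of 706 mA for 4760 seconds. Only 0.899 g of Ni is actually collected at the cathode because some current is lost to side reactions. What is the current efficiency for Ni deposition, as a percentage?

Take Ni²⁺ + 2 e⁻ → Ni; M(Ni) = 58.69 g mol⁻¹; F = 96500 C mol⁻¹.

88.0 %

Q = I·t = 0.7060 × 4760.0 = 3361 C; n(e⁻) = 3361/96500 = 0.03482 mol.
Theoretical n(Ni) = n(e⁻)/2 = 0.01741 mol, i.e. m_theo = 0.01741 × 58.69 = 1.022 g.
Efficiency = m_actual / m_theo = 0.899 / 1.022 = 88.0 %.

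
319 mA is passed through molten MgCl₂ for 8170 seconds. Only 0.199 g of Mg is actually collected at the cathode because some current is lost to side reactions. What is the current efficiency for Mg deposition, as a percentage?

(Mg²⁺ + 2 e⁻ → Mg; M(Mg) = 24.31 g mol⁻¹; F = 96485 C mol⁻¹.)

60.6 %

Q = I·t = 0.3190 × 8170.0 = 2606 C; n(e⁻) = 2606/96485 = 0.02701 mol.
Theoretical n(Mg) = n(e⁻)/2 = 0.01351 mol, i.e. m_theo = 0.01351 × 24.31 = 0.3283 g.
Efficiency = m_actual / m_theo = 0.199 / 0.3283 = 60.6 %.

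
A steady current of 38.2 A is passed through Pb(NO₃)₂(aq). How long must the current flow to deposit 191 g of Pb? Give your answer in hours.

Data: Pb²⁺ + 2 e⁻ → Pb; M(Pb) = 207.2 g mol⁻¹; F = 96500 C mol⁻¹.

n(Pb) = m/M = 191 / 207.2 = 0.9218 mol.
Each Pb atom requires 2 electrons, so n(e⁻) = 2 × 0.9218 = 1.844 mol.
Q = n(e⁻)·F = 1.844 × 96500 = 177900 C.
t = Q/I = 177900 / 38.20 A = 4657 s = 1.29 h.

1.29 h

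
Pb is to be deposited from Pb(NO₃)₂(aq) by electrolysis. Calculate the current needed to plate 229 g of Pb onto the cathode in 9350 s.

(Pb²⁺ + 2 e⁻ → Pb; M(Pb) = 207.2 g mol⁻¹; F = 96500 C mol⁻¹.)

22.8 A

n(Pb) = 229 / 207.2 = 1.105 mol.
n(e⁻) = 2 × 1.105 = 2.210 mol.
Q = n(e⁻)·F = 2.210 × 96500 = 213300 C.
I = Q/t = 213300 / 9350.0 s = 22.8 A.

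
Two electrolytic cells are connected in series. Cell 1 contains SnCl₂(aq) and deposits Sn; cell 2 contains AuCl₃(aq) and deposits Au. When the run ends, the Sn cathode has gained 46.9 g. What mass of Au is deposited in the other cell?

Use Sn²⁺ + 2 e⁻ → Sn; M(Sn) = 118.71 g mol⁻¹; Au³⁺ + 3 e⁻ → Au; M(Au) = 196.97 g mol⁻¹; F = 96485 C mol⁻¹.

51.9 g

n(Sn) = 46.9 / 118.71 = 0.3951 mol.
Since Sn²⁺ + 2 e⁻ → Sn, n(e⁻) passed = 2 × 0.3951 = 0.7902 mol.
Cells in series carry the same charge, so the same 0.7902 mol of electrons passes through cell 2.
Au³⁺ + 3 e⁻ → Au, so n(Au) = 0.7902 / 3 = 0.2634 mol.
m(Au) = 0.2634 × 196.97 = 51.9 g.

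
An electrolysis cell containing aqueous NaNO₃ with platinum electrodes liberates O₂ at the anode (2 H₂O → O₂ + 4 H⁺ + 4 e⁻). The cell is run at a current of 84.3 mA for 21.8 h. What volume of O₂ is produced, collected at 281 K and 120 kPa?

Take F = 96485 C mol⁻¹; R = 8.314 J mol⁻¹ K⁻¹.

Q = I·t = 0.08430 A × 78480 s = 6616 C.
n(e⁻) = Q/F = 6616 / 96485 = 0.06857 mol.
4 electrons are transferred per O₂ molecule, so n(O₂) = 0.06857 / 4 = 0.01714 mol.
V = nRT/P = (0.01714 × 8.314 × 281) / (120 × 10³ Pa) = 3.34 × 10⁻⁴ m³ = 0.334 L.

0.334 L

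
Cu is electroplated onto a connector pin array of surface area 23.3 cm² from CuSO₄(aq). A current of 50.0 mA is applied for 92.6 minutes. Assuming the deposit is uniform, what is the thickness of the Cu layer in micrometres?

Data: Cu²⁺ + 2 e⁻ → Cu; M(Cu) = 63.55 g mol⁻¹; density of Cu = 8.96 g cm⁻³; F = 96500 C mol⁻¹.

Q = I·t = 0.05000 × 5556.0 = 277.8 C; n(e⁻) = 0.002879 mol.
n(Cu) = n(e⁻)/2 = 0.001439 mol, so m = 0.001439 × 63.55 = 0.09147 g.
Volume = m/ρ = 0.09147 / 8.96 = 0.01021 cm³.
Thickness = V/A = 0.01021 / 23.3 = 4.38 × 10⁻⁴ cm = 4.38 μm.

4.38 μm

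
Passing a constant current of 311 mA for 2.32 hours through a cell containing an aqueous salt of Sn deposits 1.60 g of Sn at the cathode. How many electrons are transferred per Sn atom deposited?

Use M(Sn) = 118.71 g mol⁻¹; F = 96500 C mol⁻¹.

Q = I·t = 0.3110 A × 8352.0 s = 2597 C, so n(e⁻) = 2597/96500 = 0.02692 mol.
n(Sn) deposited = 1.60 / 118.71 = 0.01348 mol.
Electrons per atom = n(e⁻)/n(Sn) = 0.02692 / 0.01348 = 2.00 ≈ 2, so the ion is Sn²⁺.

2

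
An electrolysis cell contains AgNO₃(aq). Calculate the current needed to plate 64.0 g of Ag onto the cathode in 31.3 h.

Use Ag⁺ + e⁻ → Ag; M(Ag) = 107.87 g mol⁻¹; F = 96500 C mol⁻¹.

0.508 A

n(Ag) = 64.0 / 107.87 = 0.5933 mol.
n(e⁻) = 1 × 0.5933 = 0.5933 mol.
Q = n(e⁻)·F = 0.5933 × 96500 = 57250 C.
I = Q/t = 57250 / 112680 s = 0.508 A.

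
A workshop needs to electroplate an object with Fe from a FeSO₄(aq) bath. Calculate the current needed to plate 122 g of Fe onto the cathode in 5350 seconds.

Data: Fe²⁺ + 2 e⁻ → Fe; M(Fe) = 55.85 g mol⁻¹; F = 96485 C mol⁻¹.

78.8 A

n(Fe) = 122 / 55.85 = 2.184 mol.
n(e⁻) = 2 × 2.184 = 4.369 mol.
Q = n(e⁻)·F = 4.369 × 96485 = 421500 C.
I = Q/t = 421500 / 5350.0 s = 78.8 A.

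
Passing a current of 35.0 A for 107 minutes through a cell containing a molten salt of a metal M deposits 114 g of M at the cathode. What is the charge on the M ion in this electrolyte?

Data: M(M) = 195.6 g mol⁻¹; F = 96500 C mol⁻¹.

Q = I·t = 35.00 A × 6420.0 s = 224700 C, so n(e⁻) = 224700/96500 = 2.328 mol.
n(M) deposited = 114 / 195.6 = 0.5828 mol.
Electrons per atom = n(e⁻)/n(M) = 2.328 / 0.5828 = 4.00 ≈ 4, so the ion is M⁴⁺.

+4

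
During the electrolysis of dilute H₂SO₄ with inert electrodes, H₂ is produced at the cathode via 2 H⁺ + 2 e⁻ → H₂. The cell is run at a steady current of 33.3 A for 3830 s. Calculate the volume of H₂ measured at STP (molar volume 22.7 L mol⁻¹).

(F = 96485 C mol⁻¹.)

Q = I·t = 33.30 A × 3830.0 s = 127500 C.
n(e⁻) = Q/F = 127500 / 96485 = 1.322 mol.
2 electrons are transferred per H₂ molecule, so n(H₂) = 1.322 / 2 = 0.6609 mol.
V = n × V_m = 0.6609 × 22.7 = 15.0 L.

15.0 L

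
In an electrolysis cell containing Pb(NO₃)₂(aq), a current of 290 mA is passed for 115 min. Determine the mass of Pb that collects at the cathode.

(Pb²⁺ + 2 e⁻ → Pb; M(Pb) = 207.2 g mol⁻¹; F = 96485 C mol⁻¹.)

2.15 g

Q = I·t = 0.2900 A × 6900.0 s = 2001 C.
n(e⁻) = Q/F = 2001 / 96485 = 0.02074 mol.
Pb²⁺ + 2 e⁻ → Pb, so n(Pb) = n(e⁻)/2 = 0.01037 mol.
m = n·M = 0.01037 × 207.2 = 2.15 g.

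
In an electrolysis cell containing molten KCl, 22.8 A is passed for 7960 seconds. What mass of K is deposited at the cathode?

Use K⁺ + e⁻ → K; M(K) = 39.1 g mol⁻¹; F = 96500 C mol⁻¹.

Q = I·t = 22.80 A × 7960.0 s = 181500 C.
n(e⁻) = Q/F = 181500 / 96500 = 1.881 mol.
K⁺ + e⁻ → K, so n(K) = n(e⁻)/1 = 1.881 mol.
m = n·M = 1.881 × 39.1 = 73.5 g.

73.5 g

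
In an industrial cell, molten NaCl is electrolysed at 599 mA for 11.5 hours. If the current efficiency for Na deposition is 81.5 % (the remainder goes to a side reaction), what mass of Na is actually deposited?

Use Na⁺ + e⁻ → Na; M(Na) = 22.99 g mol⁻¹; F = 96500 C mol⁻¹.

Q = I·t = 0.5990 × 41400 = 24800 C.
n(e⁻) = 24800/96500 = 0.2570 mol; theoretically n(Na) = 0.2570/1 = 0.2570 mol, m_theo = 5.908 g.
At 81.5 % efficiency, m_actual = 0.815 × 5.908 = 4.82 g.

4.82 g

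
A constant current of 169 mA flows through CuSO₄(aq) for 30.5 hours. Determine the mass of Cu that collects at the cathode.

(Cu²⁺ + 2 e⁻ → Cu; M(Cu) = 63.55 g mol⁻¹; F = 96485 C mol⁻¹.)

Q = I·t = 0.1690 A × 109800 s = 18560 C.
n(e⁻) = Q/F = 18560 / 96485 = 0.1923 mol.
Cu²⁺ + 2 e⁻ → Cu, so n(Cu) = n(e⁻)/2 = 0.09616 mol.
m = n·M = 0.09616 × 63.55 = 6.11 g.

6.11 g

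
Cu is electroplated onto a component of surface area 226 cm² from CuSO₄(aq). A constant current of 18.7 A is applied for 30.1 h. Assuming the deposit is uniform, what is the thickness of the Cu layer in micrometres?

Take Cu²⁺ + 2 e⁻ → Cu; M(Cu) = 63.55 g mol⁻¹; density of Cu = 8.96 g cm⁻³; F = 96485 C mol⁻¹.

Q = I·t = 18.70 × 108360 = 2026000 C; n(e⁻) = 21.00 mol.
n(Cu) = n(e⁻)/2 = 10.50 mol, so m = 10.50 × 63.55 = 667.3 g.
Volume = m/ρ = 667.3 / 8.96 = 74.48 cm³.
Thickness = V/A = 74.48 / 226 = 0.330 cm = 3300 μm.

3300 μm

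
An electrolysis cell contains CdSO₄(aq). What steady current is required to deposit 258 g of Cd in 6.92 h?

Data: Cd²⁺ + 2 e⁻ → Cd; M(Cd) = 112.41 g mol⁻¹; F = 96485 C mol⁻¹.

17.8 A

n(Cd) = 258 / 112.41 = 2.295 mol.
n(e⁻) = 2 × 2.295 = 4.590 mol.
Q = n(e⁻)·F = 4.590 × 96485 = 442900 C.
I = Q/t = 442900 / 24912 s = 17.8 A.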